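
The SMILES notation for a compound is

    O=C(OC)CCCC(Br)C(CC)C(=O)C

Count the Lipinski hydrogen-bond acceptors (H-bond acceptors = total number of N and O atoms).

3

N atoms: 0; O atoms: 3.
Lipinski HBA = 0 + 3 = 3.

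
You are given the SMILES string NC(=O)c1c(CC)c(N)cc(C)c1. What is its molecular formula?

C10H14N2O

Walk through each heavy atom and fill implicit hydrogens from standard valence (C 4, N 3, O 2, S 2, halogen 1); for lowercase aromatic atoms, an aromatic c carries 1 H when it has two neighbours and 0 H with three, and aromatic n carries 0 H:
  atom 1: N, bond orders sum to 1 (valence 3) → 2 H
  atom 2: C, bond orders sum to 4 (valence 4) → 0 H
  atom 3: O, bond orders sum to 2 (valence 2) → 0 H
  atom 4: aromatic c, 3 neighbours → 0 H
  atom 5: aromatic c, 3 neighbours → 0 H
  atom 6: C, bond orders sum to 2 (valence 4) → 2 H
  atom 7: C, bond orders sum to 1 (valence 4) → 3 H
  atom 8: aromatic c, 3 neighbours → 0 H
  atom 9: N, bond orders sum to 1 (valence 3) → 2 H
  atom 10: aromatic c, 2 neighbours → 1 H
  atom 11: aromatic c, 3 neighbours → 0 H
  atom 12: C, bond orders sum to 1 (valence 4) → 3 H
  atom 13: aromatic c, 2 neighbours → 1 H
Totals → C:10, H:14, N:2, O:1.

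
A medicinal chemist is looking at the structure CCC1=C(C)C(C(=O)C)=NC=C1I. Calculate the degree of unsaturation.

5

Molecular formula: C10H12INO.
DoU = (2C + 2 + N − H − X) / 2, where X is the halogen count and O/S are ignored.
    = (2·10 + 2 + 1 − 12 − 1) / 2 = 10 / 2 = 5.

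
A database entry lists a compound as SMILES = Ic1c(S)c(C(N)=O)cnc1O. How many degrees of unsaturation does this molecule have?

Molecular formula: C6H5IN2O2S.
DoU = (2C + 2 + N − H − X) / 2, where X is the halogen count and O/S are ignored.
    = (2·6 + 2 + 2 − 5 − 1) / 2 = 10 / 2 = 5.

5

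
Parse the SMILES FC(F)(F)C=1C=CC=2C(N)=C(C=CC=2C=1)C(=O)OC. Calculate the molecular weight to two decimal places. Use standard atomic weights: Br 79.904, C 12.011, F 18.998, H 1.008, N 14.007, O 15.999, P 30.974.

First, the molecular formula is C13H10F3NO2 (counting implicit H from valence).
  C: 13 × 12.011 = 156.143
  F: 3 × 18.998 = 56.994
  H: 10 × 1.008 = 10.080
  N: 1 × 14.007 = 14.007
  O: 2 × 15.999 = 31.998
Sum: 13×12.011 + 3×18.998 + 10×1.008 + 1×14.007 + 2×15.999 = 269.222 → 269.22 g/mol.

269.22 g/mol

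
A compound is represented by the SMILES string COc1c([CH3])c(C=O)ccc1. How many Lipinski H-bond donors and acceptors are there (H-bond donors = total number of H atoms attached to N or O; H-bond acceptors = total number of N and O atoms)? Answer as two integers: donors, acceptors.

Donors: find every N or O and count the H atoms it carries.
  atom 2 (O): bond orders sum to 2 → 0 H
  atom 8 (O): bond orders sum to 2 → 0 H
Lipinski HBD = 0.
Acceptors: N atoms = 0, O atoms = 2 → HBA = 2.

0, 2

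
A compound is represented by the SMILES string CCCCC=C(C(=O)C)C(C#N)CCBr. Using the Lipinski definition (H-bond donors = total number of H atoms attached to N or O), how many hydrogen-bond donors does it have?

0

Donors: find every N or O and count the H atoms it carries.
  atom 8 (O): bond orders sum to 2 → 0 H
  atom 12 (N): bond orders sum to 3 → 0 H
Lipinski HBD = 0.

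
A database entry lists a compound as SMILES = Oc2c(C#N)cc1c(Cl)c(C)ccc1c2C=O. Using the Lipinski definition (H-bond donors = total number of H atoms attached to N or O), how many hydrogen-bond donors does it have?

1

Donors: find every N or O and count the H atoms it carries.
  atom 1 (O): bond orders sum to 1 → 1 H
  atom 5 (N): bond orders sum to 3 → 0 H
  atom 17 (O): bond orders sum to 2 → 0 H
Lipinski HBD = 1.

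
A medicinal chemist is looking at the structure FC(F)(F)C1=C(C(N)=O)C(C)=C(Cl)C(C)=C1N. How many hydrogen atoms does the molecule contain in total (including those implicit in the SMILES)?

Walk through each heavy atom and fill implicit hydrogens from standard valence (C 4, N 3, O 2, S 2, halogen 1):
  atom 1: F (halogen, monovalent) → 0 H
  atom 2: C, bond orders sum to 4 (valence 4) → 0 H
  atom 3: F (halogen, monovalent) → 0 H
  atom 4: F (halogen, monovalent) → 0 H
  atom 5: C, bond orders sum to 4 (valence 4) → 0 H
  atom 6: C, bond orders sum to 4 (valence 4) → 0 H
  atom 7: C, bond orders sum to 4 (valence 4) → 0 H
  atom 8: N, bond orders sum to 1 (valence 3) → 2 H
  atom 9: O, bond orders sum to 2 (valence 2) → 0 H
  atom 10: C, bond orders sum to 4 (valence 4) → 0 H
  atom 11: C, bond orders sum to 1 (valence 4) → 3 H
  atom 12: C, bond orders sum to 4 (valence 4) → 0 H
  atom 13: Cl (halogen, monovalent) → 0 H
  atom 14: C, bond orders sum to 4 (valence 4) → 0 H
  atom 15: C, bond orders sum to 1 (valence 4) → 3 H
  atom 16: C, bond orders sum to 4 (valence 4) → 0 H
  atom 17: N, bond orders sum to 1 (valence 3) → 2 H
Total hydrogens: 10.

10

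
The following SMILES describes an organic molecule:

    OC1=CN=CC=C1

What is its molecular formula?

Walk through each heavy atom and fill implicit hydrogens from standard valence (C 4, N 3, O 2, S 2, halogen 1):
  atom 1: O, bond orders sum to 1 (valence 2) → 1 H
  atom 2: C, bond orders sum to 4 (valence 4) → 0 H
  atom 3: C, bond orders sum to 3 (valence 4) → 1 H
  atom 4: N, bond orders sum to 3 (valence 3) → 0 H
  atom 5: C, bond orders sum to 3 (valence 4) → 1 H
  atom 6: C, bond orders sum to 3 (valence 4) → 1 H
  atom 7: C, bond orders sum to 3 (valence 4) → 1 H
Totals → C:5, H:5, N:1, O:1.
In Hill order: C5H5NO.

C5H5NO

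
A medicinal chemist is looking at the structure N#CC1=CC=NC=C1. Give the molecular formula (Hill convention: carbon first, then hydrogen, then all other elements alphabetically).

C6H4N2

Walk through each heavy atom and fill implicit hydrogens from standard valence (C 4, N 3, O 2, S 2, halogen 1):
  atom 1: N, bond orders sum to 3 (valence 3) → 0 H
  atom 2: C, bond orders sum to 4 (valence 4) → 0 H
  atom 3: C, bond orders sum to 4 (valence 4) → 0 H
  atom 4: C, bond orders sum to 3 (valence 4) → 1 H
  atom 5: C, bond orders sum to 3 (valence 4) → 1 H
  atom 6: N, bond orders sum to 3 (valence 3) → 0 H
  atom 7: C, bond orders sum to 3 (valence 4) → 1 H
  atom 8: C, bond orders sum to 3 (valence 4) → 1 H
Totals → C:6, H:4, N:2.
In Hill order: C6H4N2.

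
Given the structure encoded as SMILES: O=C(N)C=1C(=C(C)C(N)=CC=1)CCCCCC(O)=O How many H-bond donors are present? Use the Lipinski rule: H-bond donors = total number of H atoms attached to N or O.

5

Donors: find every N or O and count the H atoms it carries.
  atom 1 (O): bond orders sum to 2 → 0 H
  atom 3 (N): bond orders sum to 1 → 2 H
  atom 9 (N): bond orders sum to 1 → 2 H
  atom 18 (O): bond orders sum to 1 → 1 H
  atom 19 (O): bond orders sum to 2 → 0 H
Lipinski HBD = 5.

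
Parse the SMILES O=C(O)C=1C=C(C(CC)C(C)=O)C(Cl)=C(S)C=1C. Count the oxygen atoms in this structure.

3

Scan the SMILES for O atoms (remember two-letter symbols like Cl and Br are single atoms).
Oxygen count: 3.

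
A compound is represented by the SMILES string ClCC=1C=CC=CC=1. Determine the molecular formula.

C7H7Cl

Walk through each heavy atom and fill implicit hydrogens from standard valence (C 4, N 3, O 2, S 2, halogen 1):
  atom 1: Cl (halogen, monovalent) → 0 H
  atom 2: C, bond orders sum to 2 (valence 4) → 2 H
  atom 3: C, bond orders sum to 4 (valence 4) → 0 H
  atom 4: C, bond orders sum to 3 (valence 4) → 1 H
  atom 5: C, bond orders sum to 3 (valence 4) → 1 H
  atom 6: C, bond orders sum to 3 (valence 4) → 1 H
  atom 7: C, bond orders sum to 3 (valence 4) → 1 H
  atom 8: C, bond orders sum to 3 (valence 4) → 1 H
Totals → C:7, H:7, Cl:1.
In Hill order: C7H7Cl.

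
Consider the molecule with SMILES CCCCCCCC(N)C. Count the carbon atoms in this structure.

Count every carbon token in the SMILES (each C, including those in ring-closure positions and inside branches).
Carbon count: 9.

9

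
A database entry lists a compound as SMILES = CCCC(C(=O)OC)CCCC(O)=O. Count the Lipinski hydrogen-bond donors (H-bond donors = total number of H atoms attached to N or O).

Donors: find every N or O and count the H atoms it carries.
  atom 6 (O): bond orders sum to 2 → 0 H
  atom 7 (O): bond orders sum to 2 → 0 H
  atom 13 (O): bond orders sum to 1 → 1 H
  atom 14 (O): bond orders sum to 2 → 0 H
Lipinski HBD = 1.

1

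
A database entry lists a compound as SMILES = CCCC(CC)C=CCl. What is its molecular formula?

C8H15Cl

Walk through each heavy atom and fill implicit hydrogens from standard valence (C 4, N 3, O 2, S 2, halogen 1):
  atom 1: C, bond orders sum to 1 (valence 4) → 3 H
  atom 2: C, bond orders sum to 2 (valence 4) → 2 H
  atom 3: C, bond orders sum to 2 (valence 4) → 2 H
  atom 4: C, bond orders sum to 3 (valence 4) → 1 H
  atom 5: C, bond orders sum to 2 (valence 4) → 2 H
  atom 6: C, bond orders sum to 1 (valence 4) → 3 H
  atom 7: C, bond orders sum to 3 (valence 4) → 1 H
  atom 8: C, bond orders sum to 3 (valence 4) → 1 H
  atom 9: Cl (halogen, monovalent) → 0 H
Totals → C:8, H:15, Cl:1.
In Hill order: C8H15Cl.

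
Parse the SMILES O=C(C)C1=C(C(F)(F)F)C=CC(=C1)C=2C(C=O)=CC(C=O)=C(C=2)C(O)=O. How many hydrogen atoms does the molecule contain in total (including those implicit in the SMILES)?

Walk through each heavy atom and fill implicit hydrogens from standard valence (C 4, N 3, O 2, S 2, halogen 1):
  atom 1: O, bond orders sum to 2 (valence 2) → 0 H
  atom 2: C, bond orders sum to 4 (valence 4) → 0 H
  atom 3: C, bond orders sum to 1 (valence 4) → 3 H
  atom 4: C, bond orders sum to 4 (valence 4) → 0 H
  atom 5: C, bond orders sum to 4 (valence 4) → 0 H
  atom 6: C, bond orders sum to 4 (valence 4) → 0 H
  atom 7: F (halogen, monovalent) → 0 H
  atom 8: F (halogen, monovalent) → 0 H
  atom 9: F (halogen, monovalent) → 0 H
  atom 10: C, bond orders sum to 3 (valence 4) → 1 H
  atom 11: C, bond orders sum to 3 (valence 4) → 1 H
  atom 12: C, bond orders sum to 4 (valence 4) → 0 H
  atom 13: C, bond orders sum to 3 (valence 4) → 1 H
  atom 14: C, bond orders sum to 4 (valence 4) → 0 H
  atom 15: C, bond orders sum to 4 (valence 4) → 0 H
  atom 16: C, bond orders sum to 3 (valence 4) → 1 H
  atom 17: O, bond orders sum to 2 (valence 2) → 0 H
  atom 18: C, bond orders sum to 3 (valence 4) → 1 H
  atom 19: C, bond orders sum to 4 (valence 4) → 0 H
  atom 20: C, bond orders sum to 3 (valence 4) → 1 H
  atom 21: O, bond orders sum to 2 (valence 2) → 0 H
  atom 22: C, bond orders sum to 4 (valence 4) → 0 H
  atom 23: C, bond orders sum to 3 (valence 4) → 1 H
  atom 24: C, bond orders sum to 4 (valence 4) → 0 H
  atom 25: O, bond orders sum to 1 (valence 2) → 1 H
  atom 26: O, bond orders sum to 2 (valence 2) → 0 H
Total hydrogens: 11.

11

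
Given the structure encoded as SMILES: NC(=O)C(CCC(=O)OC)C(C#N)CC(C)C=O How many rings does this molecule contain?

0

In SMILES, each pair of matching ring-closure digits denotes one ring-closing bond; the number of such bonds equals the number of independent rings.
Ring-closure bonds here: 0.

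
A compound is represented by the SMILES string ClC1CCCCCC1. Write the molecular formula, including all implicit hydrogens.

Walk through each heavy atom and fill implicit hydrogens from standard valence (C 4, N 3, O 2, S 2, halogen 1):
  atom 1: Cl (halogen, monovalent) → 0 H
  atom 2: C, bond orders sum to 3 (valence 4) → 1 H
  atom 3: C, bond orders sum to 2 (valence 4) → 2 H
  atom 4: C, bond orders sum to 2 (valence 4) → 2 H
  atom 5: C, bond orders sum to 2 (valence 4) → 2 H
  atom 6: C, bond orders sum to 2 (valence 4) → 2 H
  atom 7: C, bond orders sum to 2 (valence 4) → 2 H
  atom 8: C, bond orders sum to 2 (valence 4) → 2 H
Totals → C:7, H:13, Cl:1.

C7H13Cl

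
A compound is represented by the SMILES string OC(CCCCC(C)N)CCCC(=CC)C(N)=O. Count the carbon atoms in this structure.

Count every carbon token in the SMILES (each C, including those in ring-closure positions and inside branches).
Carbon count: 14.

14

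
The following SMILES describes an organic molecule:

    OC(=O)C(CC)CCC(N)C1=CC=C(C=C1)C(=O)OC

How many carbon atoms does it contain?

15

Count every carbon token in the SMILES (each C, including those in ring-closure positions and inside branches).
Carbon count: 15.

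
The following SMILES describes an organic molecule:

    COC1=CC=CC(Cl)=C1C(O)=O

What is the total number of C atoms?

Count every carbon token in the SMILES (each C, including those in ring-closure positions and inside branches).
Carbon count: 8.

8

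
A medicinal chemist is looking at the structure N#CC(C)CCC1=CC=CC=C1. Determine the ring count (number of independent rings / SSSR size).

1

In SMILES, each pair of matching ring-closure digits denotes one ring-closing bond; the number of such bonds equals the number of independent rings.
Ring-closure bonds here: 1.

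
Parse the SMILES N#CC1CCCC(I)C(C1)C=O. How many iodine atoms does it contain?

Scan the SMILES for I atoms (remember two-letter symbols like Cl and Br are single atoms).
Iodine count: 1.

1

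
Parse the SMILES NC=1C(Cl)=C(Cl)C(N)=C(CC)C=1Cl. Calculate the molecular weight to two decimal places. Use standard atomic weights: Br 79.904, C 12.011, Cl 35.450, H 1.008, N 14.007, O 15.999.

First, the molecular formula is C8H9Cl3N2 (counting implicit H from valence).
  C: 8 × 12.011 = 96.088
  Cl: 3 × 35.450 = 106.350
  H: 9 × 1.008 = 9.072
  N: 2 × 14.007 = 28.014
Sum: 8×12.011 + 3×35.450 + 9×1.008 + 2×14.007 = 239.524 → 239.52 g/mol.

239.52 g/mol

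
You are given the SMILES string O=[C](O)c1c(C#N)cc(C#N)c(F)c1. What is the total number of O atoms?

2

Scan the SMILES for O atoms (remember two-letter symbols like Cl and Br are single atoms).
Oxygen count: 2.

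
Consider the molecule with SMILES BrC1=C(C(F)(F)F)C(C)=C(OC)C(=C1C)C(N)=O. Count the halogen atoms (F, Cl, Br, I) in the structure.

Halogen atoms appear at heavy-atom positions 1, 5, 6, 7 (1×Br, 3×F).
Other groups present: 1 amide, 1 ether.
Halogen count: 4.

4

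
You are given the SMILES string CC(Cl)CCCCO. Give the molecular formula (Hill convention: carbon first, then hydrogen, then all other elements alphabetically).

Walk through each heavy atom and fill implicit hydrogens from standard valence (C 4, N 3, O 2, S 2, halogen 1):
  atom 1: C, bond orders sum to 1 (valence 4) → 3 H
  atom 2: C, bond orders sum to 3 (valence 4) → 1 H
  atom 3: Cl (halogen, monovalent) → 0 H
  atom 4: C, bond orders sum to 2 (valence 4) → 2 H
  atom 5: C, bond orders sum to 2 (valence 4) → 2 H
  atom 6: C, bond orders sum to 2 (valence 4) → 2 H
  atom 7: C, bond orders sum to 2 (valence 4) → 2 H
  atom 8: O, bond orders sum to 1 (valence 2) → 1 H
Totals → C:6, H:13, Cl:1, O:1.

C6H13ClO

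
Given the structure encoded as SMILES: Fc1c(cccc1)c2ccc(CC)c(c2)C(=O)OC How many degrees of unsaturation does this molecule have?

Molecular formula: C16H15FO2.
DoU = (2C + 2 + N − H − X) / 2, where X is the halogen count and O/S are ignored.
    = (2·16 + 2 + 0 − 15 − 1) / 2 = 18 / 2 = 9.

9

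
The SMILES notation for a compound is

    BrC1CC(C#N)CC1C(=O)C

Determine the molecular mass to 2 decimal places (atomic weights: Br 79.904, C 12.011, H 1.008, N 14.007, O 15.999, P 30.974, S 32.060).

First, the molecular formula is C8H10BrNO (counting implicit H from valence).
  Br: 1 × 79.904 = 79.904
  C: 8 × 12.011 = 96.088
  H: 10 × 1.008 = 10.080
  N: 1 × 14.007 = 14.007
  O: 1 × 15.999 = 15.999
Sum: 1×79.904 + 8×12.011 + 10×1.008 + 1×14.007 + 1×15.999 = 216.078 → 216.08 g/mol.

216.08 g/mol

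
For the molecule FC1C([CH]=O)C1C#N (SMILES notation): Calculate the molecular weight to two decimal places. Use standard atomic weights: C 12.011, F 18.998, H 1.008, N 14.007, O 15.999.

First, the molecular formula is C5H4FNO (counting implicit H from valence).
  C: 5 × 12.011 = 60.055
  F: 1 × 18.998 = 18.998
  H: 4 × 1.008 = 4.032
  N: 1 × 14.007 = 14.007
  O: 1 × 15.999 = 15.999
Sum: 5×12.011 + 1×18.998 + 4×1.008 + 1×14.007 + 1×15.999 = 113.091 → 113.09 g/mol.

113.09 g/mol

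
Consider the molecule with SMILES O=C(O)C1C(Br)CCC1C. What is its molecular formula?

C7H11BrO2

Walk through each heavy atom and fill implicit hydrogens from standard valence (C 4, N 3, O 2, S 2, halogen 1):
  atom 1: O, bond orders sum to 2 (valence 2) → 0 H
  atom 2: C, bond orders sum to 4 (valence 4) → 0 H
  atom 3: O, bond orders sum to 1 (valence 2) → 1 H
  atom 4: C, bond orders sum to 3 (valence 4) → 1 H
  atom 5: C, bond orders sum to 3 (valence 4) → 1 H
  atom 6: Br (halogen, monovalent) → 0 H
  atom 7: C, bond orders sum to 2 (valence 4) → 2 H
  atom 8: C, bond orders sum to 2 (valence 4) → 2 H
  atom 9: C, bond orders sum to 3 (valence 4) → 1 H
  atom 10: C, bond orders sum to 1 (valence 4) → 3 H
Totals → C:7, H:11, Br:1, O:2.
In Hill order: C7H11BrO2.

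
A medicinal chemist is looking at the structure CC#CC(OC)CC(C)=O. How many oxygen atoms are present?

2

Scan the SMILES for O atoms (remember two-letter symbols like Cl and Br are single atoms).
Oxygen count: 2.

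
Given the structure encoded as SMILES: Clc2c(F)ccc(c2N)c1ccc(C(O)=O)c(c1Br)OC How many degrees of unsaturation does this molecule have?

Molecular formula: C14H10BrClFNO3.
DoU = (2C + 2 + N − H − X) / 2, where X is the halogen count and O/S are ignored.
    = (2·14 + 2 + 1 − 10 − 3) / 2 = 18 / 2 = 9.

9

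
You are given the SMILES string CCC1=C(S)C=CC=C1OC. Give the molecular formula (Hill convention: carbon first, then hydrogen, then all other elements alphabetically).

C9H12OS

Walk through each heavy atom and fill implicit hydrogens from standard valence (C 4, N 3, O 2, S 2, halogen 1):
  atom 1: C, bond orders sum to 1 (valence 4) → 3 H
  atom 2: C, bond orders sum to 2 (valence 4) → 2 H
  atom 3: C, bond orders sum to 4 (valence 4) → 0 H
  atom 4: C, bond orders sum to 4 (valence 4) → 0 H
  atom 5: S, bond orders sum to 1 (valence 2) → 1 H
  atom 6: C, bond orders sum to 3 (valence 4) → 1 H
  atom 7: C, bond orders sum to 3 (valence 4) → 1 H
  atom 8: C, bond orders sum to 3 (valence 4) → 1 H
  atom 9: C, bond orders sum to 4 (valence 4) → 0 H
  atom 10: O, bond orders sum to 2 (valence 2) → 0 H
  atom 11: C, bond orders sum to 1 (valence 4) → 3 H
Totals → C:9, H:12, O:1, S:1.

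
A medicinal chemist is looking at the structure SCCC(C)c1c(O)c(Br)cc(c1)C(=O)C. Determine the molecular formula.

Walk through each heavy atom and fill implicit hydrogens from standard valence (C 4, N 3, O 2, S 2, halogen 1); for lowercase aromatic atoms, an aromatic c carries 1 H when it has two neighbours and 0 H with three, and aromatic n carries 0 H:
  atom 1: S, bond orders sum to 1 (valence 2) → 1 H
  atom 2: C, bond orders sum to 2 (valence 4) → 2 H
  atom 3: C, bond orders sum to 2 (valence 4) → 2 H
  atom 4: C, bond orders sum to 3 (valence 4) → 1 H
  atom 5: C, bond orders sum to 1 (valence 4) → 3 H
  atom 6: aromatic c, 3 neighbours → 0 H
  atom 7: aromatic c, 3 neighbours → 0 H
  atom 8: O, bond orders sum to 1 (valence 2) → 1 H
  atom 9: aromatic c, 3 neighbours → 0 H
  atom 10: Br (halogen, monovalent) → 0 H
  atom 11: aromatic c, 2 neighbours → 1 H
  atom 12: aromatic c, 3 neighbours → 0 H
  atom 13: aromatic c, 2 neighbours → 1 H
  atom 14: C, bond orders sum to 4 (valence 4) → 0 H
  atom 15: O, bond orders sum to 2 (valence 2) → 0 H
  atom 16: C, bond orders sum to 1 (valence 4) → 3 H
Totals → C:12, H:15, Br:1, O:2, S:1.
In Hill order: C12H15BrO2S.

C12H15BrO2S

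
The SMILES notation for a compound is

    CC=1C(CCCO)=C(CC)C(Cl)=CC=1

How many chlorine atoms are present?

1

Scan the SMILES for Cl atoms (remember two-letter symbols like Cl and Br are single atoms).
Chlorine count: 1.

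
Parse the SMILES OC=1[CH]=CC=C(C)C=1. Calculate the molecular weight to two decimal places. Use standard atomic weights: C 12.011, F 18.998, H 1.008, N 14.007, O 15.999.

108.14 g/mol

First, the molecular formula is C7H8O (counting implicit H from valence).
  C: 7 × 12.011 = 84.077
  H: 8 × 1.008 = 8.064
  O: 1 × 15.999 = 15.999
Sum: 7×12.011 + 8×1.008 + 1×15.999 = 108.140 → 108.14 g/mol.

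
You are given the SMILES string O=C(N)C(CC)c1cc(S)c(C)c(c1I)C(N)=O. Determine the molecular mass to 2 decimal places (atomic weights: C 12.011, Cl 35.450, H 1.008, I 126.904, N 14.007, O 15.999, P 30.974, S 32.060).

First, the molecular formula is C12H15IN2O2S (counting implicit H from valence).
  C: 12 × 12.011 = 144.132
  H: 15 × 1.008 = 15.120
  I: 1 × 126.904 = 126.904
  N: 2 × 14.007 = 28.014
  O: 2 × 15.999 = 31.998
  S: 1 × 32.060 = 32.060
Sum: 12×12.011 + 15×1.008 + 1×126.904 + 2×14.007 + 2×15.999 + 1×32.060 = 378.228 → 378.23 g/mol.

378.23 g/mol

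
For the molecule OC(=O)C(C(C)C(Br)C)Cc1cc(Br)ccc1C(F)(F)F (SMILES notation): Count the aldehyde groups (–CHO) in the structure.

0

Scan the SMILES for the aldehyde motif — none present.
Groups that are present: 1 carboxylic acid.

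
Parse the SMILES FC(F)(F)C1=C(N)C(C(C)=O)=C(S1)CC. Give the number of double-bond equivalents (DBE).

4

Degree of unsaturation = (number of rings) + (number of π bonds).
Ring closures in the SMILES: 1.
π bonds: 3 double bonds (each 1 DoU) → 3 DoU from unsaturation.
Total DoU = 1 + 3 = 4.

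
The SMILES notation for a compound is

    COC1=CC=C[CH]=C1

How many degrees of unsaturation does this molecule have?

Molecular formula: C7H8O.
DoU = (2C + 2 + N − H − X) / 2, where X is the halogen count and O/S are ignored.
    = (2·7 + 2 + 0 − 8 − 0) / 2 = 8 / 2 = 4.

4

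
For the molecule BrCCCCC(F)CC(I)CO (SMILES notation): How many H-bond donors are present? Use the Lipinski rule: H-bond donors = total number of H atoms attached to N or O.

Donors: find every N or O and count the H atoms it carries.
  atom 12 (O): bond orders sum to 1 → 1 H
Lipinski HBD = 1.

1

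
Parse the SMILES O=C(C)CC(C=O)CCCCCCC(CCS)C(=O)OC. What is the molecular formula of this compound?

Walk through each heavy atom and fill implicit hydrogens from standard valence (C 4, N 3, O 2, S 2, halogen 1):
  atom 1: O, bond orders sum to 2 (valence 2) → 0 H
  atom 2: C, bond orders sum to 4 (valence 4) → 0 H
  atom 3: C, bond orders sum to 1 (valence 4) → 3 H
  atom 4: C, bond orders sum to 2 (valence 4) → 2 H
  atom 5: C, bond orders sum to 3 (valence 4) → 1 H
  atom 6: C, bond orders sum to 3 (valence 4) → 1 H
  atom 7: O, bond orders sum to 2 (valence 2) → 0 H
  atom 8: C, bond orders sum to 2 (valence 4) → 2 H
  atom 9: C, bond orders sum to 2 (valence 4) → 2 H
  atom 10: C, bond orders sum to 2 (valence 4) → 2 H
  atom 11: C, bond orders sum to 2 (valence 4) → 2 H
  atom 12: C, bond orders sum to 2 (valence 4) → 2 H
  atom 13: C, bond orders sum to 2 (valence 4) → 2 H
  atom 14: C, bond orders sum to 3 (valence 4) → 1 H
  atom 15: C, bond orders sum to 2 (valence 4) → 2 H
  atom 16: C, bond orders sum to 2 (valence 4) → 2 H
  atom 17: S, bond orders sum to 1 (valence 2) → 1 H
  atom 18: C, bond orders sum to 4 (valence 4) → 0 H
  atom 19: O, bond orders sum to 2 (valence 2) → 0 H
  atom 20: O, bond orders sum to 2 (valence 2) → 0 H
  atom 21: C, bond orders sum to 1 (valence 4) → 3 H
Totals → C:16, H:28, O:4, S:1.

C16H28O4S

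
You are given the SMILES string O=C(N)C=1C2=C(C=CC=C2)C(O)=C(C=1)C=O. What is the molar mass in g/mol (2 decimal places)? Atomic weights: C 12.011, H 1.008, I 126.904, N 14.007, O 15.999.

First, the molecular formula is C12H9NO3 (counting implicit H from valence).
  C: 12 × 12.011 = 144.132
  H: 9 × 1.008 = 9.072
  N: 1 × 14.007 = 14.007
  O: 3 × 15.999 = 47.997
Sum: 12×12.011 + 9×1.008 + 1×14.007 + 3×15.999 = 215.208 → 215.21 g/mol.

215.21 g/mol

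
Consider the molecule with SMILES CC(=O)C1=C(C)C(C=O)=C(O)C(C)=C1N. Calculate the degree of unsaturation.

6

Molecular formula: C11H13NO3.
DoU = (2C + 2 + N − H − X) / 2, where X is the halogen count and O/S are ignored.
    = (2·11 + 2 + 1 − 13 − 0) / 2 = 12 / 2 = 6.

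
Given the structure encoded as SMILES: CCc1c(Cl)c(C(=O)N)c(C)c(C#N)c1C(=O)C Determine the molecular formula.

C13H13ClN2O2

Walk through each heavy atom and fill implicit hydrogens from standard valence (C 4, N 3, O 2, S 2, halogen 1); for lowercase aromatic atoms, an aromatic c carries 1 H when it has two neighbours and 0 H with three, and aromatic n carries 0 H:
  atom 1: C, bond orders sum to 1 (valence 4) → 3 H
  atom 2: C, bond orders sum to 2 (valence 4) → 2 H
  atom 3: aromatic c, 3 neighbours → 0 H
  atom 4: aromatic c, 3 neighbours → 0 H
  atom 5: Cl (halogen, monovalent) → 0 H
  atom 6: aromatic c, 3 neighbours → 0 H
  atom 7: C, bond orders sum to 4 (valence 4) → 0 H
  atom 8: O, bond orders sum to 2 (valence 2) → 0 H
  atom 9: N, bond orders sum to 1 (valence 3) → 2 H
  atom 10: aromatic c, 3 neighbours → 0 H
  atom 11: C, bond orders sum to 1 (valence 4) → 3 H
  atom 12: aromatic c, 3 neighbours → 0 H
  atom 13: C, bond orders sum to 4 (valence 4) → 0 H
  atom 14: N, bond orders sum to 3 (valence 3) → 0 H
  atom 15: aromatic c, 3 neighbours → 0 H
  atom 16: C, bond orders sum to 4 (valence 4) → 0 H
  atom 17: O, bond orders sum to 2 (valence 2) → 0 H
  atom 18: C, bond orders sum to 1 (valence 4) → 3 H
Totals → C:13, H:13, Cl:1, N:2, O:2.
In Hill order: C13H13ClN2O2.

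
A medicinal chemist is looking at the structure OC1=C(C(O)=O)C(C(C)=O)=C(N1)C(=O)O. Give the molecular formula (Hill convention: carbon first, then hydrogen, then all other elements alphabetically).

Walk through each heavy atom and fill implicit hydrogens from standard valence (C 4, N 3, O 2, S 2, halogen 1):
  atom 1: O, bond orders sum to 1 (valence 2) → 1 H
  atom 2: C, bond orders sum to 4 (valence 4) → 0 H
  atom 3: C, bond orders sum to 4 (valence 4) → 0 H
  atom 4: C, bond orders sum to 4 (valence 4) → 0 H
  atom 5: O, bond orders sum to 1 (valence 2) → 1 H
  atom 6: O, bond orders sum to 2 (valence 2) → 0 H
  atom 7: C, bond orders sum to 4 (valence 4) → 0 H
  atom 8: C, bond orders sum to 4 (valence 4) → 0 H
  atom 9: C, bond orders sum to 1 (valence 4) → 3 H
  atom 10: O, bond orders sum to 2 (valence 2) → 0 H
  atom 11: C, bond orders sum to 4 (valence 4) → 0 H
  atom 12: N, bond orders sum to 2 (valence 3) → 1 H
  atom 13: C, bond orders sum to 4 (valence 4) → 0 H
  atom 14: O, bond orders sum to 2 (valence 2) → 0 H
  atom 15: O, bond orders sum to 1 (valence 2) → 1 H
Totals → C:8, H:7, N:1, O:6.
In Hill order: C8H7NO6.

C8H7NO6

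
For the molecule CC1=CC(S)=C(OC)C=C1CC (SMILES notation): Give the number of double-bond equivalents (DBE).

4

Degree of unsaturation = (number of rings) + (number of π bonds).
Ring closures in the SMILES: 1.
π bonds: 3 double bonds (each 1 DoU) → 3 DoU from unsaturation.
Total DoU = 1 + 3 = 4.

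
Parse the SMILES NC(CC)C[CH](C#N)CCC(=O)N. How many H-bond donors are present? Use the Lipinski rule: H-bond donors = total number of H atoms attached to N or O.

4

Donors: find every N or O and count the H atoms it carries.
  atom 1 (N): bond orders sum to 1 → 2 H
  atom 8 (N): bond orders sum to 3 → 0 H
  atom 12 (O): bond orders sum to 2 → 0 H
  atom 13 (N): bond orders sum to 1 → 2 H
Lipinski HBD = 4.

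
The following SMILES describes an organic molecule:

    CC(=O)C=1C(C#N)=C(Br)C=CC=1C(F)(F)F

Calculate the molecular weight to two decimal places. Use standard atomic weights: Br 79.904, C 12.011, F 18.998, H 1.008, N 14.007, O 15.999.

292.05 g/mol

First, the molecular formula is C10H5BrF3NO (counting implicit H from valence).
  Br: 1 × 79.904 = 79.904
  C: 10 × 12.011 = 120.110
  F: 3 × 18.998 = 56.994
  H: 5 × 1.008 = 5.040
  N: 1 × 14.007 = 14.007
  O: 1 × 15.999 = 15.999
Sum: 1×79.904 + 10×12.011 + 3×18.998 + 5×1.008 + 1×14.007 + 1×15.999 = 292.054 → 292.05 g/mol.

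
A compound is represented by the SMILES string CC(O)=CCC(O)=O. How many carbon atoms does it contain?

5

Count every carbon token in the SMILES (each C, including those in ring-closure positions and inside branches).
Carbon count: 5.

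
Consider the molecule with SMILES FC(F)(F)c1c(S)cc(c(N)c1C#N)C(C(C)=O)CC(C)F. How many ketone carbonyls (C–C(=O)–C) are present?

The ketone motif appears at heavy-atom position 16 in the SMILES.
Other groups present: 1 nitrile, 1 primary amine, 1 thiol.
Ketone count: 1.

1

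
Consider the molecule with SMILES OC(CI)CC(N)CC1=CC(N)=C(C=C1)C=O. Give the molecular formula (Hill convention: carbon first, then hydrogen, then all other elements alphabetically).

Walk through each heavy atom and fill implicit hydrogens from standard valence (C 4, N 3, O 2, S 2, halogen 1):
  atom 1: O, bond orders sum to 1 (valence 2) → 1 H
  atom 2: C, bond orders sum to 3 (valence 4) → 1 H
  atom 3: C, bond orders sum to 2 (valence 4) → 2 H
  atom 4: I (halogen, monovalent) → 0 H
  atom 5: C, bond orders sum to 2 (valence 4) → 2 H
  atom 6: C, bond orders sum to 3 (valence 4) → 1 H
  atom 7: N, bond orders sum to 1 (valence 3) → 2 H
  atom 8: C, bond orders sum to 2 (valence 4) → 2 H
  atom 9: C, bond orders sum to 4 (valence 4) → 0 H
  atom 10: C, bond orders sum to 3 (valence 4) → 1 H
  atom 11: C, bond orders sum to 4 (valence 4) → 0 H
  atom 12: N, bond orders sum to 1 (valence 3) → 2 H
  atom 13: C, bond orders sum to 4 (valence 4) → 0 H
  atom 14: C, bond orders sum to 3 (valence 4) → 1 H
  atom 15: C, bond orders sum to 3 (valence 4) → 1 H
  atom 16: C, bond orders sum to 3 (valence 4) → 1 H
  atom 17: O, bond orders sum to 2 (valence 2) → 0 H
Totals → C:12, H:17, I:1, N:2, O:2.
In Hill order: C12H17IN2O2.

C12H17IN2O2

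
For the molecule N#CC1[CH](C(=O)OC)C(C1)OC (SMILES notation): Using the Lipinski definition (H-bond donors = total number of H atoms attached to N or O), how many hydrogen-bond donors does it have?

0

Donors: find every N or O and count the H atoms it carries.
  atom 1 (N): bond orders sum to 3 → 0 H
  atom 6 (O): bond orders sum to 2 → 0 H
  atom 7 (O): bond orders sum to 2 → 0 H
  atom 11 (O): bond orders sum to 2 → 0 H
Lipinski HBD = 0.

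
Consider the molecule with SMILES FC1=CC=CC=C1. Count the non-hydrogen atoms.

Every atom symbol written in the SMILES (organic subset) is one heavy atom; implicit H are not written.
Heavy atoms by element → C:6, F:1.
Total: 7.

7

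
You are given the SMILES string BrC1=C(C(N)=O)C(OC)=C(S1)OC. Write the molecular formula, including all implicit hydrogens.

C7H8BrNO3S

Walk through each heavy atom and fill implicit hydrogens from standard valence (C 4, N 3, O 2, S 2, halogen 1):
  atom 1: Br (halogen, monovalent) → 0 H
  atom 2: C, bond orders sum to 4 (valence 4) → 0 H
  atom 3: C, bond orders sum to 4 (valence 4) → 0 H
  atom 4: C, bond orders sum to 4 (valence 4) → 0 H
  atom 5: N, bond orders sum to 1 (valence 3) → 2 H
  atom 6: O, bond orders sum to 2 (valence 2) → 0 H
  atom 7: C, bond orders sum to 4 (valence 4) → 0 H
  atom 8: O, bond orders sum to 2 (valence 2) → 0 H
  atom 9: C, bond orders sum to 1 (valence 4) → 3 H
  atom 10: C, bond orders sum to 4 (valence 4) → 0 H
  atom 11: S, bond orders sum to 2 (valence 2) → 0 H
  atom 12: O, bond orders sum to 2 (valence 2) → 0 H
  atom 13: C, bond orders sum to 1 (valence 4) → 3 H
Totals → C:7, H:8, Br:1, N:1, O:3, S:1.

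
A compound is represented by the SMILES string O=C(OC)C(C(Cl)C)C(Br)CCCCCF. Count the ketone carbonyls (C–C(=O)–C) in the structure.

0

Scan the SMILES for the ketone motif — none present.
Groups that are present: 1 ester.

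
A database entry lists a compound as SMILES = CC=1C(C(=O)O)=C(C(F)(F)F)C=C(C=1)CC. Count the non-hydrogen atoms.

16

Every atom symbol written in the SMILES (organic subset) is one heavy atom; implicit H are not written.
Heavy atoms by element → C:11, F:3, O:2.
Total: 16.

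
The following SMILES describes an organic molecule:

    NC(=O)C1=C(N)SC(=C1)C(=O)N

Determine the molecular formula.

C6H7N3O2S

Walk through each heavy atom and fill implicit hydrogens from standard valence (C 4, N 3, O 2, S 2, halogen 1):
  atom 1: N, bond orders sum to 1 (valence 3) → 2 H
  atom 2: C, bond orders sum to 4 (valence 4) → 0 H
  atom 3: O, bond orders sum to 2 (valence 2) → 0 H
  atom 4: C, bond orders sum to 4 (valence 4) → 0 H
  atom 5: C, bond orders sum to 4 (valence 4) → 0 H
  atom 6: N, bond orders sum to 1 (valence 3) → 2 H
  atom 7: S, bond orders sum to 2 (valence 2) → 0 H
  atom 8: C, bond orders sum to 4 (valence 4) → 0 H
  atom 9: C, bond orders sum to 3 (valence 4) → 1 H
  atom 10: C, bond orders sum to 4 (valence 4) → 0 H
  atom 11: O, bond orders sum to 2 (valence 2) → 0 H
  atom 12: N, bond orders sum to 1 (valence 3) → 2 H
Totals → C:6, H:7, N:3, O:2, S:1.
In Hill order: C6H7N3O2S.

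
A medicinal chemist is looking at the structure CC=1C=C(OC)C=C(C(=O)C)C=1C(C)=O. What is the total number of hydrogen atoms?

Walk through each heavy atom and fill implicit hydrogens from standard valence (C 4, N 3, O 2, S 2, halogen 1):
  atom 1: C, bond orders sum to 1 (valence 4) → 3 H
  atom 2: C, bond orders sum to 4 (valence 4) → 0 H
  atom 3: C, bond orders sum to 3 (valence 4) → 1 H
  atom 4: C, bond orders sum to 4 (valence 4) → 0 H
  atom 5: O, bond orders sum to 2 (valence 2) → 0 H
  atom 6: C, bond orders sum to 1 (valence 4) → 3 H
  atom 7: C, bond orders sum to 3 (valence 4) → 1 H
  atom 8: C, bond orders sum to 4 (valence 4) → 0 H
  atom 9: C, bond orders sum to 4 (valence 4) → 0 H
  atom 10: O, bond orders sum to 2 (valence 2) → 0 H
  atom 11: C, bond orders sum to 1 (valence 4) → 3 H
  atom 12: C, bond orders sum to 4 (valence 4) → 0 H
  atom 13: C, bond orders sum to 4 (valence 4) → 0 H
  atom 14: C, bond orders sum to 1 (valence 4) → 3 H
  atom 15: O, bond orders sum to 2 (valence 2) → 0 H
Total hydrogens: 14.

14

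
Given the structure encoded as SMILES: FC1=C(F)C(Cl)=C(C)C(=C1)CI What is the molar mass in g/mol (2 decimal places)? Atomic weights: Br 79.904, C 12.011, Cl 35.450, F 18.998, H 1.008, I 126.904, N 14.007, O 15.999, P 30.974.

302.49 g/mol

First, the molecular formula is C8H6ClF2I (counting implicit H from valence).
  C: 8 × 12.011 = 96.088
  Cl: 1 × 35.450 = 35.450
  F: 2 × 18.998 = 37.996
  H: 6 × 1.008 = 6.048
  I: 1 × 126.904 = 126.904
Sum: 8×12.011 + 1×35.450 + 2×18.998 + 6×1.008 + 1×126.904 = 302.486 → 302.49 g/mol.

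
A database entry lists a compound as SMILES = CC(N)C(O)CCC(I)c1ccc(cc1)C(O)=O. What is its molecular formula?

Walk through each heavy atom and fill implicit hydrogens from standard valence (C 4, N 3, O 2, S 2, halogen 1); for lowercase aromatic atoms, an aromatic c carries 1 H when it has two neighbours and 0 H with three, and aromatic n carries 0 H:
  atom 1: C, bond orders sum to 1 (valence 4) → 3 H
  atom 2: C, bond orders sum to 3 (valence 4) → 1 H
  atom 3: N, bond orders sum to 1 (valence 3) → 2 H
  atom 4: C, bond orders sum to 3 (valence 4) → 1 H
  atom 5: O, bond orders sum to 1 (valence 2) → 1 H
  atom 6: C, bond orders sum to 2 (valence 4) → 2 H
  atom 7: C, bond orders sum to 2 (valence 4) → 2 H
  atom 8: C, bond orders sum to 3 (valence 4) → 1 H
  atom 9: I (halogen, monovalent) → 0 H
  atom 10: aromatic c, 3 neighbours → 0 H
  atom 11: aromatic c, 2 neighbours → 1 H
  atom 12: aromatic c, 2 neighbours → 1 H
  atom 13: aromatic c, 3 neighbours → 0 H
  atom 14: aromatic c, 2 neighbours → 1 H
  atom 15: aromatic c, 2 neighbours → 1 H
  atom 16: C, bond orders sum to 4 (valence 4) → 0 H
  atom 17: O, bond orders sum to 1 (valence 2) → 1 H
  atom 18: O, bond orders sum to 2 (valence 2) → 0 H
Totals → C:13, H:18, I:1, N:1, O:3.
In Hill order: C13H18INO3.

C13H18INO3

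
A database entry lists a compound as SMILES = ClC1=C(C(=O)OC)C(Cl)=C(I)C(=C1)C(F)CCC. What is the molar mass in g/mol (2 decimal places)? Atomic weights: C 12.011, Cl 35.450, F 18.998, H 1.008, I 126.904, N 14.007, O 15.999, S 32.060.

405.03 g/mol

First, the molecular formula is C12H12Cl2FIO2 (counting implicit H from valence).
  C: 12 × 12.011 = 144.132
  Cl: 2 × 35.450 = 70.900
  F: 1 × 18.998 = 18.998
  H: 12 × 1.008 = 12.096
  I: 1 × 126.904 = 126.904
  O: 2 × 15.999 = 31.998
Sum: 12×12.011 + 2×35.450 + 1×18.998 + 12×1.008 + 1×126.904 + 2×15.999 = 405.028 → 405.03 g/mol.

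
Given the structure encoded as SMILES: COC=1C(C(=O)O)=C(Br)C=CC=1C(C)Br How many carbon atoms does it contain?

Count every carbon token in the SMILES (each C, including those in ring-closure positions and inside branches).
Carbon count: 10.

10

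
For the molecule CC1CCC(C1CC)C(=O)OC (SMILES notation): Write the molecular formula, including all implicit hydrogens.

C10H18O2

Walk through each heavy atom and fill implicit hydrogens from standard valence (C 4, N 3, O 2, S 2, halogen 1):
  atom 1: C, bond orders sum to 1 (valence 4) → 3 H
  atom 2: C, bond orders sum to 3 (valence 4) → 1 H
  atom 3: C, bond orders sum to 2 (valence 4) → 2 H
  atom 4: C, bond orders sum to 2 (valence 4) → 2 H
  atom 5: C, bond orders sum to 3 (valence 4) → 1 H
  atom 6: C, bond orders sum to 3 (valence 4) → 1 H
  atom 7: C, bond orders sum to 2 (valence 4) → 2 H
  atom 8: C, bond orders sum to 1 (valence 4) → 3 H
  atom 9: C, bond orders sum to 4 (valence 4) → 0 H
  atom 10: O, bond orders sum to 2 (valence 2) → 0 H
  atom 11: O, bond orders sum to 2 (valence 2) → 0 H
  atom 12: C, bond orders sum to 1 (valence 4) → 3 H
Totals → C:10, H:18, O:2.
In Hill order: C10H18O2.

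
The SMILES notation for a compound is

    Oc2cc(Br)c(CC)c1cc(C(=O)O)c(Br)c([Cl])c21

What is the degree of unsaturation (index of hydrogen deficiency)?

8

Molecular formula: C13H9Br2ClO3.
DoU = (2C + 2 + N − H − X) / 2, where X is the halogen count and O/S are ignored.
    = (2·13 + 2 + 0 − 9 − 3) / 2 = 16 / 2 = 8.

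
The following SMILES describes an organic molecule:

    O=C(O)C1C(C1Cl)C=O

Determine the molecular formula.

C5H5ClO3

Walk through each heavy atom and fill implicit hydrogens from standard valence (C 4, N 3, O 2, S 2, halogen 1):
  atom 1: O, bond orders sum to 2 (valence 2) → 0 H
  atom 2: C, bond orders sum to 4 (valence 4) → 0 H
  atom 3: O, bond orders sum to 1 (valence 2) → 1 H
  atom 4: C, bond orders sum to 3 (valence 4) → 1 H
  atom 5: C, bond orders sum to 3 (valence 4) → 1 H
  atom 6: C, bond orders sum to 3 (valence 4) → 1 H
  atom 7: Cl (halogen, monovalent) → 0 H
  atom 8: C, bond orders sum to 3 (valence 4) → 1 H
  atom 9: O, bond orders sum to 2 (valence 2) → 0 H
Totals → C:5, H:5, Cl:1, O:3.
In Hill order: C5H5ClO3.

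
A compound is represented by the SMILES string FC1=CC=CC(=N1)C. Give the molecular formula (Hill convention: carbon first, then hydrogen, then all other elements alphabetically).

C6H6FN

Walk through each heavy atom and fill implicit hydrogens from standard valence (C 4, N 3, O 2, S 2, halogen 1):
  atom 1: F (halogen, monovalent) → 0 H
  atom 2: C, bond orders sum to 4 (valence 4) → 0 H
  atom 3: C, bond orders sum to 3 (valence 4) → 1 H
  atom 4: C, bond orders sum to 3 (valence 4) → 1 H
  atom 5: C, bond orders sum to 3 (valence 4) → 1 H
  atom 6: C, bond orders sum to 4 (valence 4) → 0 H
  atom 7: N, bond orders sum to 3 (valence 3) → 0 H
  atom 8: C, bond orders sum to 1 (valence 4) → 3 H
Totals → C:6, H:6, F:1, N:1.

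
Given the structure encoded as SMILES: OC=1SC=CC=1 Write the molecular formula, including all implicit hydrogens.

Walk through each heavy atom and fill implicit hydrogens from standard valence (C 4, N 3, O 2, S 2, halogen 1):
  atom 1: O, bond orders sum to 1 (valence 2) → 1 H
  atom 2: C, bond orders sum to 4 (valence 4) → 0 H
  atom 3: S, bond orders sum to 2 (valence 2) → 0 H
  atom 4: C, bond orders sum to 3 (valence 4) → 1 H
  atom 5: C, bond orders sum to 3 (valence 4) → 1 H
  atom 6: C, bond orders sum to 3 (valence 4) → 1 H
Totals → C:4, H:4, O:1, S:1.

C4H4OS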